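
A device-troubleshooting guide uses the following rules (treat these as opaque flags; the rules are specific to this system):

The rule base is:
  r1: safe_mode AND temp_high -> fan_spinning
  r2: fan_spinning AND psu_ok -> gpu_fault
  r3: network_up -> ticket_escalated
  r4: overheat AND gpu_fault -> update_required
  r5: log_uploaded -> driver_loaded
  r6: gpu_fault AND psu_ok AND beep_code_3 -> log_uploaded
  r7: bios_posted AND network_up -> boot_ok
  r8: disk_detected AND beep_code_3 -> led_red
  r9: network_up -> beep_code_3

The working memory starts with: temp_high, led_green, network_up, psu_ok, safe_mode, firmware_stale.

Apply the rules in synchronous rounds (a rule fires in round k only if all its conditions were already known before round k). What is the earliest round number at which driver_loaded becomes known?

Round 1 — r1, r3, r9, derive fan_spinning, ticket_escalated, beep_code_3.
Round 2 — r2, derive gpu_fault.
Round 3 — r6, derive log_uploaded.
Round 4 — r5, derive driver_loaded.
driver_loaded first appears in round 4.

4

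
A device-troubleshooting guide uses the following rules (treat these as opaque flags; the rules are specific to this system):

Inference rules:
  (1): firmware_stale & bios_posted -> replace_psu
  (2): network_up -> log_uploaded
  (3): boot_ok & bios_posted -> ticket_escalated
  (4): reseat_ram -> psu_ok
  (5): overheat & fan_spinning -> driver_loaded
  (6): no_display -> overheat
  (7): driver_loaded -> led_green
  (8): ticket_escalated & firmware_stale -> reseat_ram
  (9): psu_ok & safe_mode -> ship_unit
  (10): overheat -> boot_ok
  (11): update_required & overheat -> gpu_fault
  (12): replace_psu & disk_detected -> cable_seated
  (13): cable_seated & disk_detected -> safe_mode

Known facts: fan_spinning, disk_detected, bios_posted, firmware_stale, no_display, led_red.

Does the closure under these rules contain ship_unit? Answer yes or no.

Round 1 — (1), (6), derive replace_psu, overheat.
Round 2 — (5), (10), (12), derive driver_loaded, boot_ok, cable_seated.
Round 3 — (3), (7), (13), derive ticket_escalated, led_green, safe_mode.
Round 4 — (8), derive reseat_ram.
Round 5 — (4), derive psu_ok.
Round 6 — (9), derive ship_unit.
ship_unit appears in round 6, so it is derivable.

yes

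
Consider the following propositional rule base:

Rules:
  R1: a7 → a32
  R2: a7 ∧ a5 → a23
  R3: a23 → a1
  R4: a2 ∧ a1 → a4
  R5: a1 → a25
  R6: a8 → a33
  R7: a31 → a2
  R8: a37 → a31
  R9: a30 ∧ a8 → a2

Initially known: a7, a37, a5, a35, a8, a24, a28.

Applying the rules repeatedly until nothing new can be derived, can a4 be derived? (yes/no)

Round 1: R1 [a7 → a32]; R2 [a7 ∧ a5 → a23]; R6 [a8 → a33]; R8 [a37 → a31]. New: a32, a23, a33, a31.
Round 2: R3 [a23 → a1]; R7 [a31 → a2]. New: a1, a2.
Round 3: R4 [a2 ∧ a1 → a4]; R5 [a1 → a25]. New: a4, a25.
a4 appears in round 3, so it is derivable.

yes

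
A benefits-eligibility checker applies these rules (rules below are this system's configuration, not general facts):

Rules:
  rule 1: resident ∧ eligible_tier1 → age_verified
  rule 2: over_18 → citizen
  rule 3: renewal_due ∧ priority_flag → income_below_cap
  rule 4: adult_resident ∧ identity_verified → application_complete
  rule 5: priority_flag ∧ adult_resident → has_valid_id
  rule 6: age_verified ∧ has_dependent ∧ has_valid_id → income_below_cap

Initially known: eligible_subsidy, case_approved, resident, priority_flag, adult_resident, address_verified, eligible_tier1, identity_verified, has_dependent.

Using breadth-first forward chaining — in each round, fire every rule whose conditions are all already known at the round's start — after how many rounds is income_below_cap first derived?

Round 1 fires rule 1, rule 4, rule 5, giving age_verified, application_complete, has_valid_id.
Round 2 fires rule 6, giving income_below_cap.
income_below_cap first appears in round 2.

2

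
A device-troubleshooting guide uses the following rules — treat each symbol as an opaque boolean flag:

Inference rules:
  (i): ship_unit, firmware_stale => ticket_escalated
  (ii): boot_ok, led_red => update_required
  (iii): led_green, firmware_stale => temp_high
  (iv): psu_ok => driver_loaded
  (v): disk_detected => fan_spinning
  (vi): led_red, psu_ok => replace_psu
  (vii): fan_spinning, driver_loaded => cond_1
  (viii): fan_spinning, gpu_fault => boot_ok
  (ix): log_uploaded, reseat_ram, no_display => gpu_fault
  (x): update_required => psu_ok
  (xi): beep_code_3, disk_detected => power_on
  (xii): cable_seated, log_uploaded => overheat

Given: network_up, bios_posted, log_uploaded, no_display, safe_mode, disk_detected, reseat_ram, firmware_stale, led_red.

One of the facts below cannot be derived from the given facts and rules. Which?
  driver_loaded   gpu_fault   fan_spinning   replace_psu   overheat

Round 1 — (v), (ix), derive fan_spinning, gpu_fault.
Round 2 — (viii), derive boot_ok.
Round 3 — (ii), derive update_required.
Round 4 — (x), derive psu_ok.
Round 5 — (iv), (vi), derive driver_loaded, replace_psu.
Round 6 — (vii), derive cond_1.
Derived: gpu_fault (round 1), replace_psu (round 5), driver_loaded (round 5), fan_spinning (round 1). overheat never appears in any round.

overheat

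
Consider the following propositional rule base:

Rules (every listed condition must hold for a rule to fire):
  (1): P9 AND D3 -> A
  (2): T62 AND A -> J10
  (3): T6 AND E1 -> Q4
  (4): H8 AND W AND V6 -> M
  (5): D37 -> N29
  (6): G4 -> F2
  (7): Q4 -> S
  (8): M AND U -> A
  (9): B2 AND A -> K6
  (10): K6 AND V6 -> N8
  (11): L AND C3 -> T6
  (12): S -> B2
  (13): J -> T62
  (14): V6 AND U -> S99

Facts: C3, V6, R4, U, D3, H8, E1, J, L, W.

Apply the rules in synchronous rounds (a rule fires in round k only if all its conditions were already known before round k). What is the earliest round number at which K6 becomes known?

5

Round 1 — (4), (11), (13), (14), derive M, T6, T62, S99.
Round 2 — (3), (8), derive Q4, A.
Round 3 — (2), (7), derive J10, S.
Round 4 — (12), derive B2.
Round 5 — (9), derive K6.
K6 first appears in round 5.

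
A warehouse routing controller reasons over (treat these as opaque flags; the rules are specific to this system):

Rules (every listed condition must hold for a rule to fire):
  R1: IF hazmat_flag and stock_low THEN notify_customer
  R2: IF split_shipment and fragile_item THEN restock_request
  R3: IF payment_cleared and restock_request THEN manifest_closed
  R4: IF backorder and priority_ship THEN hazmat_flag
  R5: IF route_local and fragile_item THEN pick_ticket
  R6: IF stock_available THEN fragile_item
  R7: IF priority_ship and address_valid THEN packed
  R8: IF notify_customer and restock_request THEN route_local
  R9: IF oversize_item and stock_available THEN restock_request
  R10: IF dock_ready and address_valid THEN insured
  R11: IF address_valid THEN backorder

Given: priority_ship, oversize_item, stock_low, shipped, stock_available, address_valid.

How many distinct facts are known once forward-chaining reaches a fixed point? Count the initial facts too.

Round 1 — R6, R7, R9, R11, derive fragile_item, packed, restock_request, backorder.
Round 2 — R4, derive hazmat_flag.
Round 3 — R1, derive notify_customer.
Round 4 — R8, derive route_local.
Round 5 — R5, derive pick_ticket.
Closure: {address_valid, backorder, fragile_item, hazmat_flag, notify_customer, oversize_item, packed, pick_ticket, priority_ship, restock_request, route_local, shipped, stock_available, stock_low} — 14 facts.

14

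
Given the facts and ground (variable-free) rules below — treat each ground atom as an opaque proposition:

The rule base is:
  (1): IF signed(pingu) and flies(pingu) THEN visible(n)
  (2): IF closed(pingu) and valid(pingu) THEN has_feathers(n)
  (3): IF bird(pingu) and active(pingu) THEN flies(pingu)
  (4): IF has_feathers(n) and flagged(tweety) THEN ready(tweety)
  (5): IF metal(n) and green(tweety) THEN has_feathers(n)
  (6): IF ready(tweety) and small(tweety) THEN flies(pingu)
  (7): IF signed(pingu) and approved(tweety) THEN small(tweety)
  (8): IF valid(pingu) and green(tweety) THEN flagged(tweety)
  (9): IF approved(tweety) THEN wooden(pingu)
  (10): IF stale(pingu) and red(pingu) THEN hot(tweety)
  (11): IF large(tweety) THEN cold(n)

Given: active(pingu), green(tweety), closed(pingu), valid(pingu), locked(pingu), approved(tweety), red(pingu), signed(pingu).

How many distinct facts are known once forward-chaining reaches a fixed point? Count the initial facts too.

15

Round 1: (2) [IF closed(pingu) and valid(pingu) THEN has_feathers(n)]; (7) [IF signed(pingu) and approved(tweety) THEN small(tweety)]; (8) [IF valid(pingu) and green(tweety) THEN flagged(tweety)]; (9) [IF approved(tweety) THEN wooden(pingu)]. New: has_feathers(n), small(tweety), flagged(tweety), wooden(pingu).
Round 2: (4) [IF has_feathers(n) and flagged(tweety) THEN ready(tweety)]. New: ready(tweety).
Round 3: (6) [IF ready(tweety) and small(tweety) THEN flies(pingu)]. New: flies(pingu).
Round 4: (1) [IF signed(pingu) and flies(pingu) THEN visible(n)]. New: visible(n).
Closure: {active(pingu), approved(tweety), closed(pingu), flagged(tweety), flies(pingu), green(tweety), has_feathers(n), locked(pingu), ready(tweety), red(pingu), signed(pingu), small(tweety), valid(pingu), visible(n), wooden(pingu)} — 15 facts.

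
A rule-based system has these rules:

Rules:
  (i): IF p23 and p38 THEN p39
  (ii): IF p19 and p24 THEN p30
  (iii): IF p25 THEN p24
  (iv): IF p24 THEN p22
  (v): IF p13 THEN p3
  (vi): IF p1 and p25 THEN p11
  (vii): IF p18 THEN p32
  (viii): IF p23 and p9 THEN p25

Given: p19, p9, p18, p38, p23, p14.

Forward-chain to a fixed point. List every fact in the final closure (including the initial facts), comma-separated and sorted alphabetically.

p14, p18, p19, p22, p23, p24, p25, p30, p32, p38, p39, p9

Round 1: (i) [IF p23 and p38 THEN p39]; (vii) [IF p18 THEN p32]; (viii) [IF p23 and p9 THEN p25]. New: p39, p32, p25.
Round 2: (iii) [IF p25 THEN p24]. New: p24.
Round 3: (ii) [IF p19 and p24 THEN p30]; (iv) [IF p24 THEN p22]. New: p30, p22.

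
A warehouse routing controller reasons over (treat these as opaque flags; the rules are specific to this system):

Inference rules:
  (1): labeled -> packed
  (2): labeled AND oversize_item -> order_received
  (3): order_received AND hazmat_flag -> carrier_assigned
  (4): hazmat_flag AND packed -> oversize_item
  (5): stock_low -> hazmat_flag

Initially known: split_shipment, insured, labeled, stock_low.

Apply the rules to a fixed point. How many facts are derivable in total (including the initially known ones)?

Round 1: (1) [labeled -> packed]; (5) [stock_low -> hazmat_flag]. New: packed, hazmat_flag.
Round 2: (4) [hazmat_flag AND packed -> oversize_item]. New: oversize_item.
Round 3: (2) [labeled AND oversize_item -> order_received]. New: order_received.
Round 4: (3) [order_received AND hazmat_flag -> carrier_assigned]. New: carrier_assigned.
Closure: {carrier_assigned, hazmat_flag, insured, labeled, order_received, oversize_item, packed, split_shipment, stock_low} — 9 facts.

9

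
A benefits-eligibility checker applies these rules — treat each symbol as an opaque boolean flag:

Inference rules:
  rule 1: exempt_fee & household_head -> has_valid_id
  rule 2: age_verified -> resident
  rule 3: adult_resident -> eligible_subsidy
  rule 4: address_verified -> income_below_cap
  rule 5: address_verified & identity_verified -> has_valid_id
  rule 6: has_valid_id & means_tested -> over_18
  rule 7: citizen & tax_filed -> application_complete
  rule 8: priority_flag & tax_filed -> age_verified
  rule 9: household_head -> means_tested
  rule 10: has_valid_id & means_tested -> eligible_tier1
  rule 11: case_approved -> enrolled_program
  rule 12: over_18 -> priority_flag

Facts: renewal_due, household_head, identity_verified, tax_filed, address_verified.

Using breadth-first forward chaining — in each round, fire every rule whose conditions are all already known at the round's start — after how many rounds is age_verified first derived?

Round 1: rule 4 [address_verified -> income_below_cap]; rule 5 [address_verified & identity_verified -> has_valid_id]; rule 9 [household_head -> means_tested]. New: income_below_cap, has_valid_id, means_tested.
Round 2: rule 6 [has_valid_id & means_tested -> over_18]; rule 10 [has_valid_id & means_tested -> eligible_tier1]. New: over_18, eligible_tier1.
Round 3: rule 12 [over_18 -> priority_flag]. New: priority_flag.
Round 4: rule 8 [priority_flag & tax_filed -> age_verified]. New: age_verified.
age_verified first appears in round 4.

4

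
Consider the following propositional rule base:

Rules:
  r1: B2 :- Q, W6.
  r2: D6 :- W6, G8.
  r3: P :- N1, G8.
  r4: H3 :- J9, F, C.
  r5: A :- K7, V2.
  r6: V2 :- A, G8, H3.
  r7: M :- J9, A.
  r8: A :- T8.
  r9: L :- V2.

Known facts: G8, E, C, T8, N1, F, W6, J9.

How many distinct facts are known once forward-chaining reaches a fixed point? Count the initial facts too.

[1] r2 [D6 :- W6, G8.]; r3 [P :- N1, G8.]; r4 [H3 :- J9, F, C.]; r8 [A :- T8.]. ⇒ new: D6, P, H3, A.
[2] r6 [V2 :- A, G8, H3.]; r7 [M :- J9, A.]. ⇒ new: V2, M.
[3] r9 [L :- V2.]. ⇒ new: L.
Closure: {A, C, D6, E, F, G8, H3, J9, L, M, N1, P, T8, V2, W6} — 15 facts.

15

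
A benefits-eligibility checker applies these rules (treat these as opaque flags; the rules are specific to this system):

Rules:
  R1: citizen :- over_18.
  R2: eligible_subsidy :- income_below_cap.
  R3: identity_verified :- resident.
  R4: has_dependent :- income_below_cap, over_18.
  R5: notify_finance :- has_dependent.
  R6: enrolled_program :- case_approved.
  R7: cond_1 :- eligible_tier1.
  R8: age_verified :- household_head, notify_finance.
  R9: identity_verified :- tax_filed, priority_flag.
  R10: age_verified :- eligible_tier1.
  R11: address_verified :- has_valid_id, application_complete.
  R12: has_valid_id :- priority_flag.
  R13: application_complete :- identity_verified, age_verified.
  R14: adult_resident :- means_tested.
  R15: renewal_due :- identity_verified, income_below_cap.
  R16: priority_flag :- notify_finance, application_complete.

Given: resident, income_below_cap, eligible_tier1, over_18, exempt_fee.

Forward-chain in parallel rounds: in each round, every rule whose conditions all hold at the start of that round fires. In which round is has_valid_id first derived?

Round 1: R1 [citizen :- over_18.]; R2 [eligible_subsidy :- income_below_cap.]; R3 [identity_verified :- resident.]; R4 [has_dependent :- income_below_cap, over_18.]; R7 [cond_1 :- eligible_tier1.]; R10 [age_verified :- eligible_tier1.]. Adds citizen, eligible_subsidy, identity_verified, has_dependent, cond_1, age_verified.
Round 2: R5 [notify_finance :- has_dependent.]; R13 [application_complete :- identity_verified, age_verified.]; R15 [renewal_due :- identity_verified, income_below_cap.]. Adds notify_finance, application_complete, renewal_due.
Round 3: R16 [priority_flag :- notify_finance, application_complete.]. Adds priority_flag.
Round 4: R12 [has_valid_id :- priority_flag.]. Adds has_valid_id.
has_valid_id first appears in round 4.

4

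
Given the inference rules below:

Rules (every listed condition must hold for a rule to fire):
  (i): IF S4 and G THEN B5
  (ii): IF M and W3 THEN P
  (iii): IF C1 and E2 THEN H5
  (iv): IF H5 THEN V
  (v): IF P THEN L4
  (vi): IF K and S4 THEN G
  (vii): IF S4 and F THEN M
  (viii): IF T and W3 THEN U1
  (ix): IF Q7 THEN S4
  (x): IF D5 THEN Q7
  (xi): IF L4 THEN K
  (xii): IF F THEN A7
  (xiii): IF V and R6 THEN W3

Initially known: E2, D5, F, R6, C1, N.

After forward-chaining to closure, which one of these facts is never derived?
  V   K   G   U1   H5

Round 1 — (iii), (x), (xii), derive H5, Q7, A7.
Round 2 — (iv), (ix), derive V, S4.
Round 3 — (vii), (xiii), derive M, W3.
Round 4 — (ii), derive P.
Round 5 — (v), derive L4.
Round 6 — (xi), derive K.
Round 7 — (vi), derive G.
Round 8 — (i), derive B5.
Derived: H5 (round 1), G (round 7), K (round 6), V (round 2). U1 never appears in any round.

U1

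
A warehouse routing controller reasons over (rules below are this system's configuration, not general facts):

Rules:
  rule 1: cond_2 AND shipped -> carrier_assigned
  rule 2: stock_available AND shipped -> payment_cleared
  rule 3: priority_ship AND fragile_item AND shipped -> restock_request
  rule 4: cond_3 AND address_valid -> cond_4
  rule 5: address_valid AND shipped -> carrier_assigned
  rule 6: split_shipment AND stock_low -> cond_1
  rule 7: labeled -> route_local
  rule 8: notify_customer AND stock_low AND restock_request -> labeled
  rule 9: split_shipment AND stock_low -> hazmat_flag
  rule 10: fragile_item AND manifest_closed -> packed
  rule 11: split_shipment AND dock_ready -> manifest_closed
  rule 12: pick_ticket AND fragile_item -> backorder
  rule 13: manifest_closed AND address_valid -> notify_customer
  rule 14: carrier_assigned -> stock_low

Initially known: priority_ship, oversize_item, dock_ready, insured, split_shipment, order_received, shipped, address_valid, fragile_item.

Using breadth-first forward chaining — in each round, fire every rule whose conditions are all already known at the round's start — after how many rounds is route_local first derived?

Round 1 — rule 3, rule 5, rule 11, derive restock_request, carrier_assigned, manifest_closed.
Round 2 — rule 10, rule 13, rule 14, derive packed, notify_customer, stock_low.
Round 3 — rule 6, rule 8, rule 9, derive cond_1, labeled, hazmat_flag.
Round 4 — rule 7, derive route_local.
route_local first appears in round 4.

4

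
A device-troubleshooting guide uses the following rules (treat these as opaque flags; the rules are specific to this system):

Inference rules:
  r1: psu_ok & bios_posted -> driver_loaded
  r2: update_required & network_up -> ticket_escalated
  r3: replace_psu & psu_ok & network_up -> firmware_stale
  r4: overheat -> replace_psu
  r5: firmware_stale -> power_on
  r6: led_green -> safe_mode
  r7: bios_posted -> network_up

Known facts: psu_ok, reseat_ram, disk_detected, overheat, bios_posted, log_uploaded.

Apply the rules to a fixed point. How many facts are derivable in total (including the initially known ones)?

11

Round 1 — r1, r4, r7, derive driver_loaded, replace_psu, network_up.
Round 2 — r3, derive firmware_stale.
Round 3 — r5, derive power_on.
Closure: {bios_posted, disk_detected, driver_loaded, firmware_stale, log_uploaded, network_up, overheat, power_on, psu_ok, replace_psu, reseat_ram} — 11 facts.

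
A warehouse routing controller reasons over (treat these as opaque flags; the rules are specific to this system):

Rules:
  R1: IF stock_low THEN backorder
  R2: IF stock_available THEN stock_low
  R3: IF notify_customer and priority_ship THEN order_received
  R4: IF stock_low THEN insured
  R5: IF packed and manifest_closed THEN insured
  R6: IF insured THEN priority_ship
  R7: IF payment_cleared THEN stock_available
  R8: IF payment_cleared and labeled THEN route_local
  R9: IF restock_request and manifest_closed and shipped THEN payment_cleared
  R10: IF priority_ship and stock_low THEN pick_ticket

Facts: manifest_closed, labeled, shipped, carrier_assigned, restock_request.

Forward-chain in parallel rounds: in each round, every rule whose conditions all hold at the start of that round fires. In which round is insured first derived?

Round 1: R9 [IF restock_request and manifest_closed and shipped THEN payment_cleared]. Adds payment_cleared.
Round 2: R7 [IF payment_cleared THEN stock_available]; R8 [IF payment_cleared and labeled THEN route_local]. Adds stock_available, route_local.
Round 3: R2 [IF stock_available THEN stock_low]. Adds stock_low.
Round 4: R1 [IF stock_low THEN backorder]; R4 [IF stock_low THEN insured]. Adds backorder, insured.
insured first appears in round 4.

4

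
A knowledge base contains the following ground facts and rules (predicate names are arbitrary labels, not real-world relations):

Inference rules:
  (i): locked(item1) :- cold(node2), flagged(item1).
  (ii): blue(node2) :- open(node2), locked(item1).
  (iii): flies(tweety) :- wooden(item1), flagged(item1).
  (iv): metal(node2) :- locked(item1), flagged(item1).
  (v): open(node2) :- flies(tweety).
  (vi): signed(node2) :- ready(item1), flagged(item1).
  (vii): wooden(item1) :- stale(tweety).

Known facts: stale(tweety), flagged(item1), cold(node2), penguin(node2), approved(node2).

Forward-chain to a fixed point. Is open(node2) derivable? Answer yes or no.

yes

Round 1: (i) [locked(item1) :- cold(node2), flagged(item1).]; (vii) [wooden(item1) :- stale(tweety).]. New: locked(item1), wooden(item1).
Round 2: (iii) [flies(tweety) :- wooden(item1), flagged(item1).]; (iv) [metal(node2) :- locked(item1), flagged(item1).]. New: flies(tweety), metal(node2).
Round 3: (v) [open(node2) :- flies(tweety).]. New: open(node2).
Round 4: (ii) [blue(node2) :- open(node2), locked(item1).]. New: blue(node2).
open(node2) appears in round 3, so it is derivable.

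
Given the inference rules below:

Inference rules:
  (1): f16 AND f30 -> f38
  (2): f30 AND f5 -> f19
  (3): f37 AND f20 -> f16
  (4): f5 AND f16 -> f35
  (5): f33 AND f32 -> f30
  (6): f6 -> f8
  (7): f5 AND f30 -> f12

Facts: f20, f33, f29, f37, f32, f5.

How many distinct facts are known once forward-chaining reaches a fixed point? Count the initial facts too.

12

[1] (3) [f37 AND f20 -> f16]; (5) [f33 AND f32 -> f30]. ⇒ new: f16, f30.
[2] (1) [f16 AND f30 -> f38]; (2) [f30 AND f5 -> f19]; (4) [f5 AND f16 -> f35]; (7) [f5 AND f30 -> f12]. ⇒ new: f38, f19, f35, f12.
Closure: {f12, f16, f19, f20, f29, f30, f32, f33, f35, f37, f38, f5} — 12 facts.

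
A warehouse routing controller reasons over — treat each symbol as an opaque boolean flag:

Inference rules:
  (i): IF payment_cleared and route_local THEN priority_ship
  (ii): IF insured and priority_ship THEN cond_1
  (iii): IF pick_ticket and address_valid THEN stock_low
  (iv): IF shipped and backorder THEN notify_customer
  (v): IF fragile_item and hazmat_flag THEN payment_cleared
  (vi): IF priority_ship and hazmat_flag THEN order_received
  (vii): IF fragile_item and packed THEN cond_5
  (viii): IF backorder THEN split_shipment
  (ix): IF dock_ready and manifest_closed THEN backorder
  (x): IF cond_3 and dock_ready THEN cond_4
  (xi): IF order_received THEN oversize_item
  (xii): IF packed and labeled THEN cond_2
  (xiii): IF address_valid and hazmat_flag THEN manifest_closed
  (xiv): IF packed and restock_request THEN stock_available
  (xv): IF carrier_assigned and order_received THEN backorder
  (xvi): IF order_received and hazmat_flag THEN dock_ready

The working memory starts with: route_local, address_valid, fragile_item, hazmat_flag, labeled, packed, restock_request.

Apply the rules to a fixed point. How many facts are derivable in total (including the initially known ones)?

Round 1 fires (v), (vii), (xii), (xiii), (xiv), giving payment_cleared, cond_5, cond_2, manifest_closed, stock_available.
Round 2 fires (i), giving priority_ship.
Round 3 fires (vi), giving order_received.
Round 4 fires (xi), (xvi), giving oversize_item, dock_ready.
Round 5 fires (ix), giving backorder.
Round 6 fires (viii), giving split_shipment.
Closure: {address_valid, backorder, cond_2, cond_5, dock_ready, fragile_item, hazmat_flag, labeled, manifest_closed, order_received, oversize_item, packed, payment_cleared, priority_ship, restock_request, route_local, split_shipment, stock_available} — 18 facts.

18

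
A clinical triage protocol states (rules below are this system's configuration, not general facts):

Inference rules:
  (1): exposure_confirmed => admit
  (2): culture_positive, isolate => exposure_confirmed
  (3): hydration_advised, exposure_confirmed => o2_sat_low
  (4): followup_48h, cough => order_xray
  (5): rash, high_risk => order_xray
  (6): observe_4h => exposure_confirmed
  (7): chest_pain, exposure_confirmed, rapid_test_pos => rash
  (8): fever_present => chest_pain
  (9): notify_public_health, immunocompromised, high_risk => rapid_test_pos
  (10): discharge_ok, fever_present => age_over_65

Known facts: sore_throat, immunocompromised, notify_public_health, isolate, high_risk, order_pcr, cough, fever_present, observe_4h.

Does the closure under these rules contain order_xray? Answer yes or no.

yes

Round 1: (6) [observe_4h => exposure_confirmed]; (8) [fever_present => chest_pain]; (9) [notify_public_health, immunocompromised, high_risk => rapid_test_pos]. New: exposure_confirmed, chest_pain, rapid_test_pos.
Round 2: (1) [exposure_confirmed => admit]; (7) [chest_pain, exposure_confirmed, rapid_test_pos => rash]. New: admit, rash.
Round 3: (5) [rash, high_risk => order_xray]. New: order_xray.
order_xray appears in round 3, so it is derivable.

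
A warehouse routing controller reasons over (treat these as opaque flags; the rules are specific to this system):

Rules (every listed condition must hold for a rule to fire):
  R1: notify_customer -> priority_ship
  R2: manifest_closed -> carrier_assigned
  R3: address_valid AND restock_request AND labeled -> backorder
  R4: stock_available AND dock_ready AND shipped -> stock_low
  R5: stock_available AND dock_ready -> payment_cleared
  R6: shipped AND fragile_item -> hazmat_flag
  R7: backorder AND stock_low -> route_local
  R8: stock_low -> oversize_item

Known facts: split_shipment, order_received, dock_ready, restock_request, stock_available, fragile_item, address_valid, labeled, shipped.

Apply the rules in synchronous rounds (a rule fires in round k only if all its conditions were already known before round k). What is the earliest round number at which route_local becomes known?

2

Round 1: R3 [address_valid AND restock_request AND labeled -> backorder]; R4 [stock_available AND dock_ready AND shipped -> stock_low]; R5 [stock_available AND dock_ready -> payment_cleared]; R6 [shipped AND fragile_item -> hazmat_flag]. Adds backorder, stock_low, payment_cleared, hazmat_flag.
Round 2: R7 [backorder AND stock_low -> route_local]; R8 [stock_low -> oversize_item]. Adds route_local, oversize_item.
route_local first appears in round 2.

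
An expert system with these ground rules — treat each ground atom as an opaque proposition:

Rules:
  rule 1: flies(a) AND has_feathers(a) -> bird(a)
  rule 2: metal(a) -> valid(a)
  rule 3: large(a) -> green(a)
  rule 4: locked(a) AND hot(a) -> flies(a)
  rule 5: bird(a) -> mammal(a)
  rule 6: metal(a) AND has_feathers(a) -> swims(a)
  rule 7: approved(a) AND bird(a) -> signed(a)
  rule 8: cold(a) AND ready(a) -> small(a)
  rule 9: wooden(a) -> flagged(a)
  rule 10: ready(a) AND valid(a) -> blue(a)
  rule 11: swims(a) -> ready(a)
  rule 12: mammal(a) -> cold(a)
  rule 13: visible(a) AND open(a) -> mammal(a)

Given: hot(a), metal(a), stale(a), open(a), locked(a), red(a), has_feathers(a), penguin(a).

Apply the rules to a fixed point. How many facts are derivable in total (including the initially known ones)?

Round 1 — rule 2, rule 4, rule 6, derive valid(a), flies(a), swims(a).
Round 2 — rule 1, rule 11, derive bird(a), ready(a).
Round 3 — rule 5, rule 10, derive mammal(a), blue(a).
Round 4 — rule 12, derive cold(a).
Round 5 — rule 8, derive small(a).
Closure: {bird(a), blue(a), cold(a), flies(a), has_feathers(a), hot(a), locked(a), mammal(a), metal(a), open(a), penguin(a), ready(a), red(a), small(a), stale(a), swims(a), valid(a)} — 17 facts.

17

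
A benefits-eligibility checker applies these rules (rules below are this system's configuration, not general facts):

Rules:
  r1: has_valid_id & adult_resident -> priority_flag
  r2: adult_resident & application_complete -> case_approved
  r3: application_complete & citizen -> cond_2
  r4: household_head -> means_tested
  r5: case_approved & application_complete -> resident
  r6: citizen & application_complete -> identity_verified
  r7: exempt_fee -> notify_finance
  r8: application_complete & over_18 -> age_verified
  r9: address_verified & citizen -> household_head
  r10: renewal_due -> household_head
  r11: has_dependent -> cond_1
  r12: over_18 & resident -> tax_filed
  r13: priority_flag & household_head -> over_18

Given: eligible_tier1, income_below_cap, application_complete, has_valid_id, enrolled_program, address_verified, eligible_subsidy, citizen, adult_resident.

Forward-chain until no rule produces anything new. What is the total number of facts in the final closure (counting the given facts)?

19

Round 1 fires r1, r2, r3, r6, r9, giving priority_flag, case_approved, cond_2, identity_verified, household_head.
Round 2 fires r4, r5, r13, giving means_tested, resident, over_18.
Round 3 fires r8, r12, giving age_verified, tax_filed.
Closure: {address_verified, adult_resident, age_verified, application_complete, case_approved, citizen, cond_2, eligible_subsidy, eligible_tier1, enrolled_program, has_valid_id, household_head, identity_verified, income_below_cap, means_tested, over_18, priority_flag, resident, tax_filed} — 19 facts.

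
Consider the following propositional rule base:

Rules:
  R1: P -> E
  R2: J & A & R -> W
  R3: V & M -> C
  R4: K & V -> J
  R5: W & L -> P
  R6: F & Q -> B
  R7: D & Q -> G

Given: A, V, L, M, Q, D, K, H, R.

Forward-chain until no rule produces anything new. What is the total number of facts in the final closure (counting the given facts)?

15

Round 1: R3 [V & M -> C]; R4 [K & V -> J]; R7 [D & Q -> G]. New: C, J, G.
Round 2: R2 [J & A & R -> W]. New: W.
Round 3: R5 [W & L -> P]. New: P.
Round 4: R1 [P -> E]. New: E.
Closure: {A, C, D, E, G, H, J, K, L, M, P, Q, R, V, W} — 15 facts.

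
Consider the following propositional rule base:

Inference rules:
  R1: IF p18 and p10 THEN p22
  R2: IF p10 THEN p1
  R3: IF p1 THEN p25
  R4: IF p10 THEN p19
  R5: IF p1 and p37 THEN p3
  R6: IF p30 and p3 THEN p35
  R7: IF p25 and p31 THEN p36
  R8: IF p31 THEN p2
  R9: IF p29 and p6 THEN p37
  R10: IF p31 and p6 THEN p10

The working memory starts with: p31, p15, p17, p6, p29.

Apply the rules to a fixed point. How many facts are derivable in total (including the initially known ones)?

Round 1: R8 [IF p31 THEN p2]; R9 [IF p29 and p6 THEN p37]; R10 [IF p31 and p6 THEN p10]. Adds p2, p37, p10.
Round 2: R2 [IF p10 THEN p1]; R4 [IF p10 THEN p19]. Adds p1, p19.
Round 3: R3 [IF p1 THEN p25]; R5 [IF p1 and p37 THEN p3]. Adds p25, p3.
Round 4: R7 [IF p25 and p31 THEN p36]. Adds p36.
Closure: {p1, p10, p15, p17, p19, p2, p25, p29, p3, p31, p36, p37, p6} — 13 facts.

13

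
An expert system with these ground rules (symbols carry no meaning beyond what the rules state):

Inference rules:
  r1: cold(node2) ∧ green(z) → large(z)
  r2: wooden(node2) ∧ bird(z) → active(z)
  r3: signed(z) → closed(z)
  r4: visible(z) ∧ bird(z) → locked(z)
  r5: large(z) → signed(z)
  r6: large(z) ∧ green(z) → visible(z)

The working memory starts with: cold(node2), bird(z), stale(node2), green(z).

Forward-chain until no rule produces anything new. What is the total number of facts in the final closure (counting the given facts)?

Round 1 fires r1, giving large(z).
Round 2 fires r5, r6, giving signed(z), visible(z).
Round 3 fires r3, r4, giving closed(z), locked(z).
Closure: {bird(z), closed(z), cold(node2), green(z), large(z), locked(z), signed(z), stale(node2), visible(z)} — 9 facts.

9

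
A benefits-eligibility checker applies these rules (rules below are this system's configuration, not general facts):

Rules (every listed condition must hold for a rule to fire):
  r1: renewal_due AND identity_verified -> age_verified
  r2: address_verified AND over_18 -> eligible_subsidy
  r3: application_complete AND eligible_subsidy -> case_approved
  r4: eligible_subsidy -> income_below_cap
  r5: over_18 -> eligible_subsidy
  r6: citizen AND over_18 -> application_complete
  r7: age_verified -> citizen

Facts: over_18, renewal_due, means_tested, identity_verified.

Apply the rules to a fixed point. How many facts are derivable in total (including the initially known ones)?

Round 1: r1 [renewal_due AND identity_verified -> age_verified]; r5 [over_18 -> eligible_subsidy]. Adds age_verified, eligible_subsidy.
Round 2: r4 [eligible_subsidy -> income_below_cap]; r7 [age_verified -> citizen]. Adds income_below_cap, citizen.
Round 3: r6 [citizen AND over_18 -> application_complete]. Adds application_complete.
Round 4: r3 [application_complete AND eligible_subsidy -> case_approved]. Adds case_approved.
Closure: {age_verified, application_complete, case_approved, citizen, eligible_subsidy, identity_verified, income_below_cap, means_tested, over_18, renewal_due} — 10 facts.

10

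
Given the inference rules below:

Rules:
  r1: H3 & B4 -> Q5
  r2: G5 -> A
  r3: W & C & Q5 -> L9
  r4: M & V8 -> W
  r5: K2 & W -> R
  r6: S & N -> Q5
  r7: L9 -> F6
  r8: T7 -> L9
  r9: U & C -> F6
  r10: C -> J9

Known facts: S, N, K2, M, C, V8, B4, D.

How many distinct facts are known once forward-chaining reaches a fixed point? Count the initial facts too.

Round 1 — r4, r6, r10, derive W, Q5, J9.
Round 2 — r3, r5, derive L9, R.
Round 3 — r7, derive F6.
Closure: {B4, C, D, F6, J9, K2, L9, M, N, Q5, R, S, V8, W} — 14 facts.

14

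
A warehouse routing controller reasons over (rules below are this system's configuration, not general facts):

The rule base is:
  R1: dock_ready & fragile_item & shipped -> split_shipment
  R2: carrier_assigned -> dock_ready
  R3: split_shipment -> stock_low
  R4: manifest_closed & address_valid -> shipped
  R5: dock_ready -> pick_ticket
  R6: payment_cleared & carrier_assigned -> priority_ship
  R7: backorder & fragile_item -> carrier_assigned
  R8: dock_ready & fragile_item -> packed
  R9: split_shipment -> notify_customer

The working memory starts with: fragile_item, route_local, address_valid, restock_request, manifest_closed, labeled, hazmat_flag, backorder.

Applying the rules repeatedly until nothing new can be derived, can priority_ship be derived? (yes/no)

Round 1: R4 [manifest_closed & address_valid -> shipped]; R7 [backorder & fragile_item -> carrier_assigned]. Adds shipped, carrier_assigned.
Round 2: R2 [carrier_assigned -> dock_ready]. Adds dock_ready.
Round 3: R1 [dock_ready & fragile_item & shipped -> split_shipment]; R5 [dock_ready -> pick_ticket]; R8 [dock_ready & fragile_item -> packed]. Adds split_shipment, pick_ticket, packed.
Round 4: R3 [split_shipment -> stock_low]; R9 [split_shipment -> notify_customer]. Adds stock_low, notify_customer.
Fixed point reached. priority_ship is concluded only by R6; R6 needs payment_cleared (never derived).

no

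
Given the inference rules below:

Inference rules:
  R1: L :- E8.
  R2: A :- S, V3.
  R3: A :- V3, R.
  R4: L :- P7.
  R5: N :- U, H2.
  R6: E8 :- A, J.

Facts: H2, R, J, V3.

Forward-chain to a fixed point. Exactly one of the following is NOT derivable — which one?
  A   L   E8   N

Round 1 — R3, derive A.
Round 2 — R6, derive E8.
Round 3 — R1, derive L.
Derived: E8 (round 2), A (round 1), L (round 3). N never appears in any round.

N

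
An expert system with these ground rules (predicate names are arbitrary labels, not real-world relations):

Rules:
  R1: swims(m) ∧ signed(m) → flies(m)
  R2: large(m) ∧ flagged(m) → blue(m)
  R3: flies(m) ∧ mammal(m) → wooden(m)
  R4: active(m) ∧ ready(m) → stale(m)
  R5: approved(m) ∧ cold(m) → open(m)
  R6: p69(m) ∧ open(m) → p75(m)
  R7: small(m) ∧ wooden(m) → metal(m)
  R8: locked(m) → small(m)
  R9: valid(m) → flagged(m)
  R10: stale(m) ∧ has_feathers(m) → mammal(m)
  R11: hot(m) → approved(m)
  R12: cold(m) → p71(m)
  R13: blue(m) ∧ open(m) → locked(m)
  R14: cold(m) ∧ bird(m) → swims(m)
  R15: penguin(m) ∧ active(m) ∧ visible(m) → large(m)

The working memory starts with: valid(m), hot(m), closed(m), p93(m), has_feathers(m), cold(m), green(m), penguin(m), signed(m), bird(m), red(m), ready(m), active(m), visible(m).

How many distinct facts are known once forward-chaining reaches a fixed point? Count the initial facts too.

Round 1: R4 [active(m) ∧ ready(m) → stale(m)]; R9 [valid(m) → flagged(m)]; R11 [hot(m) → approved(m)]; R12 [cold(m) → p71(m)]; R14 [cold(m) ∧ bird(m) → swims(m)]; R15 [penguin(m) ∧ active(m) ∧ visible(m) → large(m)]. Adds stale(m), flagged(m), approved(m), p71(m), swims(m), large(m).
Round 2: R1 [swims(m) ∧ signed(m) → flies(m)]; R2 [large(m) ∧ flagged(m) → blue(m)]; R5 [approved(m) ∧ cold(m) → open(m)]; R10 [stale(m) ∧ has_feathers(m) → mammal(m)]. Adds flies(m), blue(m), open(m), mammal(m).
Round 3: R3 [flies(m) ∧ mammal(m) → wooden(m)]; R13 [blue(m) ∧ open(m) → locked(m)]. Adds wooden(m), locked(m).
Round 4: R8 [locked(m) → small(m)]. Adds small(m).
Round 5: R7 [small(m) ∧ wooden(m) → metal(m)]. Adds metal(m).
Closure: {active(m), approved(m), bird(m), blue(m), closed(m), cold(m), flagged(m), flies(m), green(m), has_feathers(m), hot(m), large(m), locked(m), mammal(m), metal(m), open(m), p71(m), p93(m), penguin(m), ready(m), red(m), signed(m), small(m), stale(m), swims(m), valid(m), visible(m), wooden(m)} — 28 facts.

28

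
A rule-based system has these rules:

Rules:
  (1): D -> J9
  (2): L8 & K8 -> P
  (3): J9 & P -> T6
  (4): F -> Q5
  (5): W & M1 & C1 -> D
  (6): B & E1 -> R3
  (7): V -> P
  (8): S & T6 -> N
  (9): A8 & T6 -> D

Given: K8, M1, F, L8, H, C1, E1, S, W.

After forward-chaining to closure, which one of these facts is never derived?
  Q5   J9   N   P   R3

Round 1 fires (2), (4), (5), giving P, Q5, D.
Round 2 fires (1), giving J9.
Round 3 fires (3), giving T6.
Round 4 fires (8), giving N.
Derived: P (round 1), N (round 4), Q5 (round 1), J9 (round 2). R3 never appears in any round.

R3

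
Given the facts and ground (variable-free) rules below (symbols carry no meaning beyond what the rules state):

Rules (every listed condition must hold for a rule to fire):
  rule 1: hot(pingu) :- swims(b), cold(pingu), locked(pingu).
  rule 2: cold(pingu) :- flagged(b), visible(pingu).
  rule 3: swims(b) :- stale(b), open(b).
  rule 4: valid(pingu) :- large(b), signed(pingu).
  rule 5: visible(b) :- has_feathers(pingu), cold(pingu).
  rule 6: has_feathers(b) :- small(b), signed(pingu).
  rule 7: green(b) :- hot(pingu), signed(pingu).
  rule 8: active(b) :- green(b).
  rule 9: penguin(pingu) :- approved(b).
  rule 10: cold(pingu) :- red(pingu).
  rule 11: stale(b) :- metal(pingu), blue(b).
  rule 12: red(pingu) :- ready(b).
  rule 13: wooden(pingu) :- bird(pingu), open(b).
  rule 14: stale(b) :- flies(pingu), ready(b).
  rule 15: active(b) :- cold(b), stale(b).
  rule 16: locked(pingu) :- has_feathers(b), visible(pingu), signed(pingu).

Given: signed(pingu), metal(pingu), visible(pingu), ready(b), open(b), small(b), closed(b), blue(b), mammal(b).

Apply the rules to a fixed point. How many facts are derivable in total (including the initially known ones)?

18

Round 1 — rule 6, rule 11, rule 12, derive has_feathers(b), stale(b), red(pingu).
Round 2 — rule 3, rule 10, rule 16, derive swims(b), cold(pingu), locked(pingu).
Round 3 — rule 1, derive hot(pingu).
Round 4 — rule 7, derive green(b).
Round 5 — rule 8, derive active(b).
Closure: {active(b), blue(b), closed(b), cold(pingu), green(b), has_feathers(b), hot(pingu), locked(pingu), mammal(b), metal(pingu), open(b), ready(b), red(pingu), signed(pingu), small(b), stale(b), swims(b), visible(pingu)} — 18 facts.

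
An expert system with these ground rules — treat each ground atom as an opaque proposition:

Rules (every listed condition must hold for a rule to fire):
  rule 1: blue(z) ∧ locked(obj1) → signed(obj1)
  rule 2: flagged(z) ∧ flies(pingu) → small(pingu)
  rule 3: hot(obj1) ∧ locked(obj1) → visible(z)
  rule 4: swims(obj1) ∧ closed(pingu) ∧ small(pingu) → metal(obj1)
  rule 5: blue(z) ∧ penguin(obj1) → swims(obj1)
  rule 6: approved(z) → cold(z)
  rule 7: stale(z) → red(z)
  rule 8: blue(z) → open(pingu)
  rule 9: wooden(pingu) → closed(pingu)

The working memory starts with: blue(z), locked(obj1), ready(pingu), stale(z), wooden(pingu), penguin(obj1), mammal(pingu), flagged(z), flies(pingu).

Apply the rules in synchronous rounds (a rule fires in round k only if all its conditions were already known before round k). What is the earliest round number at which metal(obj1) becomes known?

Round 1 fires rule 1, rule 2, rule 5, rule 7, rule 8, rule 9, giving signed(obj1), small(pingu), swims(obj1), red(z), open(pingu), closed(pingu).
Round 2 fires rule 4, giving metal(obj1).
metal(obj1) first appears in round 2.

2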